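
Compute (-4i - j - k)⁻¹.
0.2222i + 0.0556j + 0.0556k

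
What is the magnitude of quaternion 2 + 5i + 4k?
√45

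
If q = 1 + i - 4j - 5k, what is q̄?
1 - i + 4j + 5k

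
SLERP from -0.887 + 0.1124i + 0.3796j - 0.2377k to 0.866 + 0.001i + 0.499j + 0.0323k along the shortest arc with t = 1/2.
-0.9842 + 0.0625i - 0.067j - 0.1516k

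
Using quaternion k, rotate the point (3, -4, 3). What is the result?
(-3, 4, 3)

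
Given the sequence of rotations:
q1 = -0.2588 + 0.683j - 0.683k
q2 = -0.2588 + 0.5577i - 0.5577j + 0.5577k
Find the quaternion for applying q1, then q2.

q2 · q1 = 0.8288 - 0.1443i + 0.3485j + 0.4133k
0.8288 - 0.1443i + 0.3485j + 0.4133k


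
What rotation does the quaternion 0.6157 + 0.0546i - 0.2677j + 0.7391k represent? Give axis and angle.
axis = (0.0693, -0.3397, 0.938), θ = 104°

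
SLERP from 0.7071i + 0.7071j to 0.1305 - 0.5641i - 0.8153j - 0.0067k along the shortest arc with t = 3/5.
-0.0787 + 0.6251i + 0.7766j + 0.004k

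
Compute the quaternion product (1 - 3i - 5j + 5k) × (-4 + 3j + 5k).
-14 - 28i + 38j - 24k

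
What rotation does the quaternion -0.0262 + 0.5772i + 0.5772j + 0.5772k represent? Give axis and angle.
axis = (√3/3, √3/3, √3/3), θ = 183°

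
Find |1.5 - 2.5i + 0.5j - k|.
3.122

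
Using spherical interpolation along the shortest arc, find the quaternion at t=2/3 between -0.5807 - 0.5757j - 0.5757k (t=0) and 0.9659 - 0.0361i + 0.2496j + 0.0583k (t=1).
-0.8887 + 0.0254i - 0.3838j - 0.2494k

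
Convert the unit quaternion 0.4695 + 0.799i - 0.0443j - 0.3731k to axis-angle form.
axis = (0.9049, -0.0502, -0.4226), θ = 124°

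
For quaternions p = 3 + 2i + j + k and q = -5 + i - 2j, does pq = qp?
No: pq = -15 - 5i - 10j - 10k ≠ -15 - 9i - 12j = qp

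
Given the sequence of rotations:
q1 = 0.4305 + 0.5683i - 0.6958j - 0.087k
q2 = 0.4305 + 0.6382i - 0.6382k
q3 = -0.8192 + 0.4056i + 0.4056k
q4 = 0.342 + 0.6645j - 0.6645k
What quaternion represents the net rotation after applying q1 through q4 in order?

q2 · q1 = -0.2329 + 0.0753i - 0.6067j - 0.7563k
q3 · q2 · q1 = 0.467 + 0.0899i + 0.8343j + 0.279k
q4 · q3 · q2 · q1 = -0.2093 + 0.7705i + 0.5359j - 0.2746k
-0.2093 + 0.7705i + 0.5359j - 0.2746k


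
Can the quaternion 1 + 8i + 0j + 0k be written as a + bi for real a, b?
Yes. The quaternion 1 + 8i has j- and k-coefficients y = z = 0, so it lies in the complex subalgebra spanned by 1 and i.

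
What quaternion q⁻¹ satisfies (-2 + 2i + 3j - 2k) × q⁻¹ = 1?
-0.0952 - 0.0952i - 0.1429j + 0.0952k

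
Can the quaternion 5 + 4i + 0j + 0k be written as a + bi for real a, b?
Yes. The quaternion 5 + 4i has j- and k-coefficients y = z = 0, so it lies in the complex subalgebra spanned by 1 and i.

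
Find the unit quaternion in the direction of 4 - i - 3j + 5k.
0.5601 - 0.14i - 0.4201j + 0.7001k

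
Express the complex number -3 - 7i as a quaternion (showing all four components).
-3 - 7i + 0j + 0k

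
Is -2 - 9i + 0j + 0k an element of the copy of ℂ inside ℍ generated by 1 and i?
Yes. The quaternion -2 - 9i has j- and k-coefficients y = z = 0, so it lies in the complex subalgebra spanned by 1 and i.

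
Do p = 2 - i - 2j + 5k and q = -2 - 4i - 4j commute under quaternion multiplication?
No: pq = -16 + 14i - 24j - 14k ≠ -16 - 26i + 16j - 6k = qp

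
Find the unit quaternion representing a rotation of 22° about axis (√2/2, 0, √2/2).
0.9816 + 0.1349i + 0.1349k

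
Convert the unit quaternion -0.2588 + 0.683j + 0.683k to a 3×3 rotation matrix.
[[-0.866, 0.3535, -0.3535], [-0.3535, 0.067, 0.933], [0.3535, 0.933, 0.067]]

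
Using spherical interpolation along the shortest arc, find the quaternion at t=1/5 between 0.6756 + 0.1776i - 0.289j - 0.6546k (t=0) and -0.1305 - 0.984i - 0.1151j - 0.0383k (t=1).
0.6485 + 0.432i - 0.2303j - 0.5829k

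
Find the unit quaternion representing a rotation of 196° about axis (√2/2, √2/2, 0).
-0.1392 + 0.7002i + 0.7002j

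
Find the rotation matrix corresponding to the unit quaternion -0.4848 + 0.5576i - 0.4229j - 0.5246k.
[[0.0919, -0.9803, -0.175], [0.037, -0.1722, 0.9844], [-0.9951, -0.0969, 0.0205]]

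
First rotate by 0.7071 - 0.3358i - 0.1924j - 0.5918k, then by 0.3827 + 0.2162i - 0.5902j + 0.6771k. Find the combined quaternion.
0.6304 + 0.5039i - 0.5904j + 0.0125k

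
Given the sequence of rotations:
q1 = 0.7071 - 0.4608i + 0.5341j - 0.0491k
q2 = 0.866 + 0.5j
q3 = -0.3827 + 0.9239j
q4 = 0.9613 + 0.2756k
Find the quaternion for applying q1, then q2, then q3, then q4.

q2 · q1 = 0.3453 - 0.4236i + 0.8161j + 0.1879k
q3 · q2 · q1 = -0.8861 + 0.3357i + 0.0067j + 0.3195k
q4 · q3 · q2 · q1 = -0.9399 + 0.3209i + 0.099j + 0.0629k
-0.9399 + 0.3209i + 0.099j + 0.0629k


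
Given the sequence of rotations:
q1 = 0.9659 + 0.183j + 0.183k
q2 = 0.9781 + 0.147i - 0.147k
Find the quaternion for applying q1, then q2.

q2 · q1 = 0.9716 + 0.1689i + 0.1521j + 0.0639k
0.9716 + 0.1689i + 0.1521j + 0.0639k


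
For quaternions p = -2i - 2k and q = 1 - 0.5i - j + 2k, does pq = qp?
No: pq = 3 - 4i + 5j ≠ 3 - 5j - 4k = qp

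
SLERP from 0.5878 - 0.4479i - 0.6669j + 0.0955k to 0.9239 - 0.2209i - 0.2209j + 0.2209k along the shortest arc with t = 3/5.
0.827 - 0.3277i - 0.4203j + 0.1787k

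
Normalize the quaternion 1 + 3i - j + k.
0.2887 + 0.866i - 0.2887j + 0.2887k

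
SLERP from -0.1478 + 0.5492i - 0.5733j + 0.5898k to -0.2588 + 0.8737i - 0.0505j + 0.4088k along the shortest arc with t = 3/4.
-0.2402 + 0.8244i - 0.1928j + 0.4749k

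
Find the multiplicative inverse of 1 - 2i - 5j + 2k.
0.0294 + 0.0588i + 0.1471j - 0.0588k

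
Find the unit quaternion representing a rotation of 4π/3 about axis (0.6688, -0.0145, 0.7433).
-0.5 + 0.5792i - 0.0126j + 0.6437k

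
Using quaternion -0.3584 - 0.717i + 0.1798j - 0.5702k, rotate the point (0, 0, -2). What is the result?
(-1.378, 1.438, 0.186)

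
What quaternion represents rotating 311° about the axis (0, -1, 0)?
-0.91 - 0.4147j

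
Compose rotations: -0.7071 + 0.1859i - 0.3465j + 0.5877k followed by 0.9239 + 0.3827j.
-0.5207 + 0.3967i - 0.5907j + 0.4718k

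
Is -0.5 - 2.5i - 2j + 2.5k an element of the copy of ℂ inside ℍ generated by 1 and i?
No. The quaternion -0.5 - 2.5i - 2j + 2.5k has j-coefficient y = -2 and k-coefficient z = 2.5, not both zero, so it does not lie in the complex subalgebra spanned by 1 and i.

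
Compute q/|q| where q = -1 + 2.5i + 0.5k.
-0.3651 + 0.9129i + 0.1826k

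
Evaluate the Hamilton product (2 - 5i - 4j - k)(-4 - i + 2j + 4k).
-1 + 4i + 41j - 2k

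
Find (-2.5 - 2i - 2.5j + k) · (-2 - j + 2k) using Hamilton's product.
0.5 + 11.5j - 5k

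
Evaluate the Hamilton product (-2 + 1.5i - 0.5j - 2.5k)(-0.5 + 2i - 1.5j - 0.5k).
-4 - 8.25i - j + k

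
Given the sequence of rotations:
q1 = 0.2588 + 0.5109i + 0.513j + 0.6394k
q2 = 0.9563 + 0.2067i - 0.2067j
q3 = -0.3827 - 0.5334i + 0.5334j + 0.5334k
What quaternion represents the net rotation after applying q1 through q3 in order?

q2 · q1 = 0.2479 + 0.4099i + 0.3049j + 0.8231k
q3 · q2 · q1 = -0.4779 - 0.0127i + 0.6732j - 0.564k
-0.4779 - 0.0127i + 0.6732j - 0.564k


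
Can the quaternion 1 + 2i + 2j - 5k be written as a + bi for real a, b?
No. The quaternion 1 + 2i + 2j - 5k has j-coefficient y = 2 and k-coefficient z = -5, not both zero, so it does not lie in the complex subalgebra spanned by 1 and i.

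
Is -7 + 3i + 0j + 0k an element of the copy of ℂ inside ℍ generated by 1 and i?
Yes. The quaternion -7 + 3i has j- and k-coefficients y = z = 0, so it lies in the complex subalgebra spanned by 1 and i.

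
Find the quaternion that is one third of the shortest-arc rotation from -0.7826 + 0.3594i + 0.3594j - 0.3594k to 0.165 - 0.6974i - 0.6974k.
-0.7238 + 0.6221i + 0.2971j + 0.028k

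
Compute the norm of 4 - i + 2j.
√21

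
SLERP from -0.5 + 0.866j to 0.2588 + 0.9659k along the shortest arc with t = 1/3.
-0.5339 + 0.7158j - 0.4501k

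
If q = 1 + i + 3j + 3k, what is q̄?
1 - i - 3j - 3k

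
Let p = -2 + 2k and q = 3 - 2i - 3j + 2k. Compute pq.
-10 + 10i + 2j + 2k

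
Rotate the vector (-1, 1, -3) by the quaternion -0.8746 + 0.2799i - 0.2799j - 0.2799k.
(-2.332, -1.585, -1.746)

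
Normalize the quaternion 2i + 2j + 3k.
0.4851i + 0.4851j + 0.7276k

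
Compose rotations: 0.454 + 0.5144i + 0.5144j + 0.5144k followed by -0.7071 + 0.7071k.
-0.6848 - 0.7275i - 0.0427k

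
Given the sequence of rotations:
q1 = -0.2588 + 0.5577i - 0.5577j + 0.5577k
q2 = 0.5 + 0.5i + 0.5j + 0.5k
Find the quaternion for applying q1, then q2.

q2 · q1 = -0.4083 + 0.7071i - 0.4083j - 0.4083k
-0.4083 + 0.7071i - 0.4083j - 0.4083k


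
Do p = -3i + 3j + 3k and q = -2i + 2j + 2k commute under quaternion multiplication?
Yes: pq = qp = -18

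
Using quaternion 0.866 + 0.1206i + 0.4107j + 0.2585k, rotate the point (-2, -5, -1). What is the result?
(-0.088, -5.283, -1.442)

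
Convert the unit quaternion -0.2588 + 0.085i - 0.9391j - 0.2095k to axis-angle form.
axis = (0.088, -0.9722, -0.2169), θ = 7π/6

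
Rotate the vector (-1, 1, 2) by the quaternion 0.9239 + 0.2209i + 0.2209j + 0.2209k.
(-0.104, -0.322, 2.426)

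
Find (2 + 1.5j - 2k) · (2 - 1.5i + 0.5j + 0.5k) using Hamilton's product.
4.25 - 1.25i + 7j - 0.75k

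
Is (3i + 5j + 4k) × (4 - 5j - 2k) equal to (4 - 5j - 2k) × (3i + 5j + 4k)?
No: pq = 33 + 22i + 26j + k ≠ 33 + 2i + 14j + 31k = qp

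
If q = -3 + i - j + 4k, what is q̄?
-3 - i + j - 4k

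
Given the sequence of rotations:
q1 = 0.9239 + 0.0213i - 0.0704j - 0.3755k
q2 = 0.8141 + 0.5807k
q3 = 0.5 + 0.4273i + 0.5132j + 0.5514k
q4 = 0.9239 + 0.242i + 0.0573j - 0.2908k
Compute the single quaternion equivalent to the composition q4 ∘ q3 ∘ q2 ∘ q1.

q2 · q1 = 0.9702 + 0.0582i - 0.0449j + 0.2308k
q3 · q2 · q1 = 0.356 + 0.5869i + 0.4089j + 0.6013k
q4 · q3 · q2 · q1 = 0.3383 + 0.7818i + 0.082j + 0.5173k
0.3383 + 0.7818i + 0.082j + 0.5173k


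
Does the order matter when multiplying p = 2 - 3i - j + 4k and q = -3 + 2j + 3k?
Yes: pq = -16 - 2i + 16j - 12k ≠ -16 + 20i - 2j = qp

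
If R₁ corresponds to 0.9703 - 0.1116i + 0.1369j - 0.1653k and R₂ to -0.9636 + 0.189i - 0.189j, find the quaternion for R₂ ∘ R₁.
-0.888 + 0.3222i - 0.2841j + 0.1641k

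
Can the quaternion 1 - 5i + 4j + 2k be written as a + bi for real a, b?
No. The quaternion 1 - 5i + 4j + 2k has j-coefficient y = 4 and k-coefficient z = 2, not both zero, so it does not lie in the complex subalgebra spanned by 1 and i.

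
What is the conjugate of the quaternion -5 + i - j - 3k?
-5 - i + j + 3k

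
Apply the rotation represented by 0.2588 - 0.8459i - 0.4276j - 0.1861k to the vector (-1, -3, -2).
(-3.211, -0.32, 1.893)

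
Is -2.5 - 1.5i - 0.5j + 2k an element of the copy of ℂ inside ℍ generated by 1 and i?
No. The quaternion -2.5 - 1.5i - 0.5j + 2k has j-coefficient y = -0.5 and k-coefficient z = 2, not both zero, so it does not lie in the complex subalgebra spanned by 1 and i.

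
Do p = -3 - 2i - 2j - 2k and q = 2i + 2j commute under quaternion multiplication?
No: pq = 8 - 2i - 10j ≠ 8 - 10i - 2j = qp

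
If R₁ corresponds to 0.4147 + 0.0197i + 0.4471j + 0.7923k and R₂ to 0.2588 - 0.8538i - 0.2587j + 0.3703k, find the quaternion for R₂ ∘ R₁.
-0.0536 - 0.7195i + 0.6922j - 0.018k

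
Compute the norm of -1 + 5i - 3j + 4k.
√51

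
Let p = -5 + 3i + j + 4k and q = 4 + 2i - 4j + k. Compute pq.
-26 + 19i + 29j - 3k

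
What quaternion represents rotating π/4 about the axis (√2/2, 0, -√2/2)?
0.9239 + 0.2706i - 0.2706k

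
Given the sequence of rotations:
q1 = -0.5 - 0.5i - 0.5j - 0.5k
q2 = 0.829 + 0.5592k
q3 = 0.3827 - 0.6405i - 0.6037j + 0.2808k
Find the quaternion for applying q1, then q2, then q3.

q2 · q1 = -0.1349 - 0.1349i - 0.6941j - 0.6941k
q3 · q2 · q1 = -0.3622 + 0.6487i - 0.6666j + 0.0596k
-0.3622 + 0.6487i - 0.6666j + 0.0596k


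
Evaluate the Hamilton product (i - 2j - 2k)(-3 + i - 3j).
-7 - 9i + 4j + 5k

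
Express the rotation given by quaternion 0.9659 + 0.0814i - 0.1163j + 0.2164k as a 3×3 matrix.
[[0.8793, -0.437, -0.1894], [0.3991, 0.8931, -0.2076], [0.2599, 0.1069, 0.9597]]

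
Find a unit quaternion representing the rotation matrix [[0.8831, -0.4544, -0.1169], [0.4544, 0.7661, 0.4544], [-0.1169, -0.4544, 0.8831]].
0.9397 - 0.2418i + 0.2418k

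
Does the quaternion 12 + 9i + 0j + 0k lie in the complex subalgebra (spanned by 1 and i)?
Yes. The quaternion 12 + 9i has j- and k-coefficients y = z = 0, so it lies in the complex subalgebra spanned by 1 and i.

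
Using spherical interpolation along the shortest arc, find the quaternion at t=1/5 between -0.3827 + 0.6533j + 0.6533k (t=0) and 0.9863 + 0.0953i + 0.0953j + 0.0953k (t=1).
-0.6086 - 0.0256i + 0.5608j + 0.5608k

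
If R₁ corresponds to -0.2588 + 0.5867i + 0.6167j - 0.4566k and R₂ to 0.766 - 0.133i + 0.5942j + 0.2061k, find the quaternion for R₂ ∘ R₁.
-0.3925 + 0.0854i + 0.3788j - 0.8337k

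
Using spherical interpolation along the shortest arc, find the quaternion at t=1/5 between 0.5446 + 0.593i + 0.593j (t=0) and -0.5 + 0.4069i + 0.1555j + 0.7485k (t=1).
0.3611 + 0.6766i + 0.6017j + 0.223k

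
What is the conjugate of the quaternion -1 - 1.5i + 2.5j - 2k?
-1 + 1.5i - 2.5j + 2k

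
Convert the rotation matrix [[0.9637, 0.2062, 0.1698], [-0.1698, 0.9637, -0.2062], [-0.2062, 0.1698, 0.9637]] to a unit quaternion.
0.9863 + 0.0953i + 0.0953j - 0.0953k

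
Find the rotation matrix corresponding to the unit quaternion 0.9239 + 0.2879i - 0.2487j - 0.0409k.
[[0.873, -0.0676, -0.4831], [-0.2188, 0.8309, -0.5116], [0.436, 0.5523, 0.7105]]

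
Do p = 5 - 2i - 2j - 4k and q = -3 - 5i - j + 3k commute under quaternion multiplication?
No: pq = -15 - 29i + 27j + 19k ≠ -15 - 9i - 25j + 35k = qp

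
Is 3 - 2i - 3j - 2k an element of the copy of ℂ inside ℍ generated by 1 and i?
No. The quaternion 3 - 2i - 3j - 2k has j-coefficient y = -3 and k-coefficient z = -2, not both zero, so it does not lie in the complex subalgebra spanned by 1 and i.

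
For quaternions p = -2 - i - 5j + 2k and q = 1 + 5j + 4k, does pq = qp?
No: pq = 15 - 31i - 11j - 11k ≠ 15 + 29i - 19j - k = qp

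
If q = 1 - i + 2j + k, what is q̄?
1 + i - 2j - k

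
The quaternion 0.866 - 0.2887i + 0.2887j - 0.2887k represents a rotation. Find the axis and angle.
axis = (-√3/3, √3/3, -√3/3), θ = π/3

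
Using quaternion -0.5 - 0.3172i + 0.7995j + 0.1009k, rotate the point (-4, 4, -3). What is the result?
(2.16, 6.014, 0.411)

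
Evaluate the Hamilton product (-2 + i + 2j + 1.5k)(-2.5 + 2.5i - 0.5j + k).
2 - 4.75i - 1.25j - 11.25k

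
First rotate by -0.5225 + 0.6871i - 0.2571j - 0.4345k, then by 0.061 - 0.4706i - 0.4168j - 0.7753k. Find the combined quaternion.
-0.1526 + 0.2696i - 0.5351j + 0.786k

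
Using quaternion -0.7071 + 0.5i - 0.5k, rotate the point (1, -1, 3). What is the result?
(-0.293, 2.828, 1.707)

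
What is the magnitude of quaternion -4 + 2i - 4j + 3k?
√45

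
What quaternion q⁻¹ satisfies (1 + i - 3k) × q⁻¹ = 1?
0.0909 - 0.0909i + 0.2727k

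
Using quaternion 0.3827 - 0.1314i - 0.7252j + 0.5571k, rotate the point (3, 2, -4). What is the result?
(0.317, 5.37, -0.246)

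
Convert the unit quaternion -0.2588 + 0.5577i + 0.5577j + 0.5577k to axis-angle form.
axis = (√3/3, √3/3, √3/3), θ = 7π/6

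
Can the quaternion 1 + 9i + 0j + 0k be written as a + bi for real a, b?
Yes. The quaternion 1 + 9i has j- and k-coefficients y = z = 0, so it lies in the complex subalgebra spanned by 1 and i.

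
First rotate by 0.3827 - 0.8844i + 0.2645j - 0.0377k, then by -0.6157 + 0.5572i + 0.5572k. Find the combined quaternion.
0.2782 + 0.6104i - 0.6346j + 0.3838k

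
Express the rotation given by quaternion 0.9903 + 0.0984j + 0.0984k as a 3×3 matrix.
[[0.9613, -0.1949, 0.1949], [0.1949, 0.9806, 0.0194], [-0.1949, 0.0194, 0.9806]]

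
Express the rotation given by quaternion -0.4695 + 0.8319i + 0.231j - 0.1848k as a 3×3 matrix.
[[0.825, 0.2108, -0.5244], [0.5579, -0.4524, 0.6958], [-0.0906, -0.8665, -0.4908]]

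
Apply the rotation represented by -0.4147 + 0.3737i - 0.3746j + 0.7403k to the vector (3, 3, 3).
(2.464, -4.542, -0.546)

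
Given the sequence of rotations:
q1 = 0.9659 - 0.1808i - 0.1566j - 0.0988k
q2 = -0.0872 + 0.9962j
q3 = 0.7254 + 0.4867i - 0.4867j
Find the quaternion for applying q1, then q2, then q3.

q2 · q1 = 0.0718 - 0.0827i + 0.9759j + 0.1887k
q3 · q2 · q1 = 0.5673 - 0.1169i + 0.5811j + 0.5716k
0.5673 - 0.1169i + 0.5811j + 0.5716k


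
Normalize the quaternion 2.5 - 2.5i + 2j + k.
0.5976 - 0.5976i + 0.4781j + 0.239k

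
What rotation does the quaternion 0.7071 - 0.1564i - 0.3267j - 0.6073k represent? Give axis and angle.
axis = (-0.2212, -0.462, -0.8588), θ = π/2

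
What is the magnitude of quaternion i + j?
√2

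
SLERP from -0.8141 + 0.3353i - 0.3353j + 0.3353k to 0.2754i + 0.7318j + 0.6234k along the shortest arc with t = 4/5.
-0.2433 + 0.3584i + 0.586j + 0.6848k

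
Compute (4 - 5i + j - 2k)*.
4 + 5i - j + 2k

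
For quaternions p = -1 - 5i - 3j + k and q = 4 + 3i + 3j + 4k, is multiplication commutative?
No: pq = 16 - 38i + 8j - 6k ≠ 16 - 8i - 38j + 6k = qp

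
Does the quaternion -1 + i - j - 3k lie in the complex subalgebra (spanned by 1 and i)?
No. The quaternion -1 + i - j - 3k has j-coefficient y = -1 and k-coefficient z = -3, not both zero, so it does not lie in the complex subalgebra spanned by 1 and i.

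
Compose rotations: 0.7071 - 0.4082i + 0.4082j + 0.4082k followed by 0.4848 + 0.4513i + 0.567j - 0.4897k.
0.4955 + 0.5526i + 0.6145j + 0.2673k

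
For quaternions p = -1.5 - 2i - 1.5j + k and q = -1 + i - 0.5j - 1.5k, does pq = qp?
No: pq = 4.25 + 3.25i + 0.25j + 3.75k ≠ 4.25 - 2.25i + 4.25j - 1.25k = qp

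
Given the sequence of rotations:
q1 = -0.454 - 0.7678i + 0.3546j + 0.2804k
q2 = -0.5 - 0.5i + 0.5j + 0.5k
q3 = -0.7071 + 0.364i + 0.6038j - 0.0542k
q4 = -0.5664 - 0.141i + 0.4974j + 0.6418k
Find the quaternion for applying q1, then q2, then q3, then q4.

q2 · q1 = -0.4744 + 0.5738i - 0.648j - 0.1606k
q3 · q2 · q1 = 0.5091 - 0.7105i + 0.1991j - 0.4431k
q4 · q3 · q2 · q1 = -0.2032 - 0.0175i - 0.378j + 0.903k
-0.2032 - 0.0175i - 0.378j + 0.903k


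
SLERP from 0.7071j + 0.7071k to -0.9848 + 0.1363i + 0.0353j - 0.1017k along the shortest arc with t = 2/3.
0.838 - 0.116i + 0.3143j + 0.4308k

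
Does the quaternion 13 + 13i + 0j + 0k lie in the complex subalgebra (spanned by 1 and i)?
Yes. The quaternion 13 + 13i has j- and k-coefficients y = z = 0, so it lies in the complex subalgebra spanned by 1 and i.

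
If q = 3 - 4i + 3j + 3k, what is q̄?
3 + 4i - 3j - 3k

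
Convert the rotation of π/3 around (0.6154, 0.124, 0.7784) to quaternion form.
0.866 + 0.3077i + 0.062j + 0.3892k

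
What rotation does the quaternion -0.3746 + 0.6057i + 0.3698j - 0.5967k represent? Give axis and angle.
axis = (0.6533, 0.3988, -0.6436), θ = 224°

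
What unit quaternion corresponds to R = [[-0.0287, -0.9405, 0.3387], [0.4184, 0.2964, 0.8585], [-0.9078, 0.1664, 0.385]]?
0.6428 - 0.2692i + 0.4848j + 0.5285k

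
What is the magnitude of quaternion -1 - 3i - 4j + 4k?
√42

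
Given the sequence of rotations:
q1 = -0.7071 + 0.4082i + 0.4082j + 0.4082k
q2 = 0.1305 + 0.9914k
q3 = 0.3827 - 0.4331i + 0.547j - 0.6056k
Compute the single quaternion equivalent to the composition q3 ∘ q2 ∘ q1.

q2 · q1 = -0.497 - 0.3514i + 0.458j - 0.6477k
q3 · q2 · q1 = -0.9852 + 0.0038i - 0.1643j + 0.047k
-0.9852 + 0.0038i - 0.1643j + 0.047k


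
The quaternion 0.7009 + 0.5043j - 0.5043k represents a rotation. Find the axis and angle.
axis = (0, √2/2, -√2/2), θ = 91°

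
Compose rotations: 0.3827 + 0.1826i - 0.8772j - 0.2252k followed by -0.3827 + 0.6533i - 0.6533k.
-0.4129 - 0.3929i + 0.3635j - 0.7369k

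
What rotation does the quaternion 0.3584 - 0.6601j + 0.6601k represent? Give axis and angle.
axis = (0, -√2/2, √2/2), θ = 138°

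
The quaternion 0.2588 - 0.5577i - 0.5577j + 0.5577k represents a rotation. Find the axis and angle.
axis = (-√3/3, -√3/3, √3/3), θ = 5π/6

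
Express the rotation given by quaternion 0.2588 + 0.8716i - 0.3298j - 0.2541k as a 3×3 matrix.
[[0.6533, -0.4434, -0.6137], [-0.7064, -0.6485, -0.2835], [-0.2722, 0.6187, -0.7369]]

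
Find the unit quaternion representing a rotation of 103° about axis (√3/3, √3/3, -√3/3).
0.6225 + 0.4518i + 0.4518j - 0.4518k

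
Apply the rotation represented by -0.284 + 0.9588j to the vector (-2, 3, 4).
(-0.501, 3, -4.444)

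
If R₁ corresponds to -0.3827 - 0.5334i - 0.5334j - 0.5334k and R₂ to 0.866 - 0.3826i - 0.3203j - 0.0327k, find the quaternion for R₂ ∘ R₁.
-0.7238 - 0.1621i - 0.526j - 0.4162k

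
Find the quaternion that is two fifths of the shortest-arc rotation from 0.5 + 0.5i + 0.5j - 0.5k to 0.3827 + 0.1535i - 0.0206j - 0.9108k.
0.4874 + 0.3875i + 0.3115j - 0.7178k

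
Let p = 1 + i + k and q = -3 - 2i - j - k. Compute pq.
-4i - 2j - 5k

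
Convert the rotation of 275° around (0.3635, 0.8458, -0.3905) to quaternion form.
-0.7373 + 0.2456i + 0.5714j - 0.2638k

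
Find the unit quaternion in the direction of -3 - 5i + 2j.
-0.4867 - 0.8111i + 0.3244j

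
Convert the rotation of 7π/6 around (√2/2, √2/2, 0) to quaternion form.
-0.2588 + 0.683i + 0.683j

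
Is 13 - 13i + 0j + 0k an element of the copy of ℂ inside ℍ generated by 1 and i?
Yes. The quaternion 13 - 13i has j- and k-coefficients y = z = 0, so it lies in the complex subalgebra spanned by 1 and i.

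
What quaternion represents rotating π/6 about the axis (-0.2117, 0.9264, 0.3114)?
0.9659 - 0.0548i + 0.2398j + 0.0806k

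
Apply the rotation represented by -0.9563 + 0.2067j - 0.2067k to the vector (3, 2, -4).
(3.278, 3.357, -2.643)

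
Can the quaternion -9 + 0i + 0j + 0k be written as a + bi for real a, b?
Yes. The quaternion -9 has j- and k-coefficients y = z = 0, so it lies in the complex subalgebra spanned by 1 and i.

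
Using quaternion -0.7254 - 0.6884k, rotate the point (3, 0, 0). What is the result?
(0.157, 2.996, 0)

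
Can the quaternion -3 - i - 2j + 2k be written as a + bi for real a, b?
No. The quaternion -3 - i - 2j + 2k has j-coefficient y = -2 and k-coefficient z = 2, not both zero, so it does not lie in the complex subalgebra spanned by 1 and i.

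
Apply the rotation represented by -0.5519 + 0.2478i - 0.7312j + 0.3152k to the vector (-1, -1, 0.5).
(0.764, -0.062, 1.289)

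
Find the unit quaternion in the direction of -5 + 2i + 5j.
-0.6804 + 0.2722i + 0.6804j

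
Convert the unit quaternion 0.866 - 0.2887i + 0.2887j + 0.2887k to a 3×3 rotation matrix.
[[0.6666, -0.6667, 0.3333], [0.3333, 0.6666, 0.6667], [-0.6667, -0.3333, 0.6666]]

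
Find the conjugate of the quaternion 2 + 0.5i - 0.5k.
2 - 0.5i + 0.5k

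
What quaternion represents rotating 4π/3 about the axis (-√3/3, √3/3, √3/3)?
-0.5 - 0.5i + 0.5j + 0.5k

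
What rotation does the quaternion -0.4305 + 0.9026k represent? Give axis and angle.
axis = (0, 0, 1), θ = 231°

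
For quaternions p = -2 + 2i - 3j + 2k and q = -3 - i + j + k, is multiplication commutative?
No: pq = 9 - 9i + 3j - 9k ≠ 9 + i + 11j - 7k = qp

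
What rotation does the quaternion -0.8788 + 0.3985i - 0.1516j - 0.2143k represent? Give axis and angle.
axis = (0.8351, -0.3177, -0.4491), θ = 303°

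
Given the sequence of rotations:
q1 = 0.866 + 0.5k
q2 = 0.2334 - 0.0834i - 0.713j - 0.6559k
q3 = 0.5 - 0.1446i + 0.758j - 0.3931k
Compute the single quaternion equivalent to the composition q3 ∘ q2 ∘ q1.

q2 · q1 = 0.5301 - 0.4287i - 0.5758j - 0.4513k
q3 · q2 · q1 = 0.4621 - 0.8594i + 0.2172j - 0.0258k
0.4621 - 0.8594i + 0.2172j - 0.0258k


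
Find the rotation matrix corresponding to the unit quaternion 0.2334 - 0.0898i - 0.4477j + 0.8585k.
[[-0.8749, -0.3203, -0.3632], [0.4812, -0.4902, -0.7268], [0.0548, -0.8106, 0.583]]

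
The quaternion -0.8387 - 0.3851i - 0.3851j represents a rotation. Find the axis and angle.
axis = (-√2/2, -√2/2, 0), θ = 294°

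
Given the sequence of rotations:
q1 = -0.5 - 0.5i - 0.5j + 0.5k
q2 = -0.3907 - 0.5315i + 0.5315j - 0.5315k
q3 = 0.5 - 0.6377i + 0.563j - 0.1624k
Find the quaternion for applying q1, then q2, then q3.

q2 · q1 = 0.4611 + 0.4611i + 0.4611j + 0.6019k
q3 · q2 · q1 = 0.3627 + 0.3503i + 0.7991j - 0.3276k
0.3627 + 0.3503i + 0.7991j - 0.3276k


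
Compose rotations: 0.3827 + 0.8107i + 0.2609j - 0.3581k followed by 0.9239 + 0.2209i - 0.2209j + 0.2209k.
0.3112 + 0.855i + 0.4147j - 0.0096k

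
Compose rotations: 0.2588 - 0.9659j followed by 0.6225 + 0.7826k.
0.1611 + 0.7559i - 0.6013j + 0.2025k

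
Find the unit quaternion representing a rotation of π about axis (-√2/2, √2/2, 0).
-0.7071i + 0.7071j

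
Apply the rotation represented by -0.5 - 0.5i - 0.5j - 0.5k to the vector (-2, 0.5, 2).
(2, -2, 0.5)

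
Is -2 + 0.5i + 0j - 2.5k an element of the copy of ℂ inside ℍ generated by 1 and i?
No. The quaternion -2 + 0.5i - 2.5k has j-coefficient y = 0 and k-coefficient z = -2.5, not both zero, so it does not lie in the complex subalgebra spanned by 1 and i.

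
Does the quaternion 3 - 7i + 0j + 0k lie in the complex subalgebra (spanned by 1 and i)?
Yes. The quaternion 3 - 7i has j- and k-coefficients y = z = 0, so it lies in the complex subalgebra spanned by 1 and i.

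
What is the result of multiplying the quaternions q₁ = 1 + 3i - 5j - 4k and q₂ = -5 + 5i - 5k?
-40 + 15i + 20j + 40k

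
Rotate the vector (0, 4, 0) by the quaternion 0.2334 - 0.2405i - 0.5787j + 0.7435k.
(-0.275, -0.885, -3.891)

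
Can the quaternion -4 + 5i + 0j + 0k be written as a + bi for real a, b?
Yes. The quaternion -4 + 5i has j- and k-coefficients y = z = 0, so it lies in the complex subalgebra spanned by 1 and i.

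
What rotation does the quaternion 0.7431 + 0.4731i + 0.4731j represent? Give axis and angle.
axis = (√2/2, √2/2, 0), θ = 84°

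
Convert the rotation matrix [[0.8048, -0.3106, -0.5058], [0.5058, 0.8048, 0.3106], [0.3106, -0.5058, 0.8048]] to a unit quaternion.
0.9239 - 0.2209i - 0.2209j + 0.2209k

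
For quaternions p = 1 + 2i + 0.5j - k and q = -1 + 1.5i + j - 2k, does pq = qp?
No: pq = -6.5 - 0.5i + 3j + 0.25k ≠ -6.5 - 0.5i - 2j - 2.25k = qp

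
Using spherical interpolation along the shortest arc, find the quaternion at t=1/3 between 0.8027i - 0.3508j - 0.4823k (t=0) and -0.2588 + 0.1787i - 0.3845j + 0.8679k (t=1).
0.1199 + 0.5782i - 0.1107j - 0.7994k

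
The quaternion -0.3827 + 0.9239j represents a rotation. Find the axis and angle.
axis = (0, 1, 0), θ = 5π/4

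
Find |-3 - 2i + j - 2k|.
√18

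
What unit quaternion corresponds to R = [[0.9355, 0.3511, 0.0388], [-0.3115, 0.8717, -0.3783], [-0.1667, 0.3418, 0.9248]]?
0.9659 + 0.1864i + 0.0532j - 0.1715k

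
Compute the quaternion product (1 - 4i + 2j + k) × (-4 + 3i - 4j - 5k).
21 + 13i - 29j + k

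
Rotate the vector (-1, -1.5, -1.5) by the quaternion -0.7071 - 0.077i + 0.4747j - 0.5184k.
(2.085, -0.434, -0.982)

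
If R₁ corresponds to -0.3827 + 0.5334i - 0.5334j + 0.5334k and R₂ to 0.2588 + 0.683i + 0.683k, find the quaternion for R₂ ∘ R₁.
-0.8277 + 0.241i - 0.138j - 0.4877k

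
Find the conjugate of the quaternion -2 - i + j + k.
-2 + i - j - k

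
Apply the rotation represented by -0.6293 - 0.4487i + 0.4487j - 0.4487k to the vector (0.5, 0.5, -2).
(-0.062, 2.113, 0.175)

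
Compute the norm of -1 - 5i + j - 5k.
√52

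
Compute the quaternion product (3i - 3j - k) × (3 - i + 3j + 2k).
14 + 6i - 14j + 3k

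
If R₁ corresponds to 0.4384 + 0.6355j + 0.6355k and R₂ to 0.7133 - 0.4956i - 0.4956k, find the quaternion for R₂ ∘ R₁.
0.6277 + 0.0977i + 0.7683j - 0.0789k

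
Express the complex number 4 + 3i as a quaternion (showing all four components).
4 + 3i + 0j + 0k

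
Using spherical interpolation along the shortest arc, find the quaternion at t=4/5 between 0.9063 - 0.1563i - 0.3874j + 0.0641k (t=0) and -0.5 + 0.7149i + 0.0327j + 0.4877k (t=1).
0.6393 - 0.6457i - 0.1191j - 0.4003k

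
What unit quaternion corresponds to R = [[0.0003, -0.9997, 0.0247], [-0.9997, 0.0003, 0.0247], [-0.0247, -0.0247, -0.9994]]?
0.0175 - 0.707i + 0.707j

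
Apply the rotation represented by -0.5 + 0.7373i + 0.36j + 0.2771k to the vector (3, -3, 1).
(-0.614, 2.42, 3.573)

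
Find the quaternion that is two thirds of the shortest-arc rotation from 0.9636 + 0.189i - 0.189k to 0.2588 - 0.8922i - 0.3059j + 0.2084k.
0.6913 - 0.6684i - 0.2608j + 0.0854k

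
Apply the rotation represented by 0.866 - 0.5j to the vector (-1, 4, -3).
(2.098, 4, -2.366)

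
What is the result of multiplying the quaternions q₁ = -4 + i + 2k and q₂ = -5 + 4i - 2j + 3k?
10 - 17i + 13j - 24k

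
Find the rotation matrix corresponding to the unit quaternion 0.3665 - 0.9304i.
[[1, 0, 0], [0, -0.7313, 0.682], [0, -0.682, -0.7313]]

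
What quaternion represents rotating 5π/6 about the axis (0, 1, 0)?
0.2588 + 0.9659j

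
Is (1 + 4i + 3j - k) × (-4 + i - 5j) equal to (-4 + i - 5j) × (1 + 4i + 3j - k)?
No: pq = 7 - 20i - 18j - 19k ≠ 7 - 10i - 16j + 27k = qp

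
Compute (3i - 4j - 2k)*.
-3i + 4j + 2k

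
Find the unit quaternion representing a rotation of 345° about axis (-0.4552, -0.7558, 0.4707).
-0.9914 - 0.0594i - 0.0987j + 0.0614k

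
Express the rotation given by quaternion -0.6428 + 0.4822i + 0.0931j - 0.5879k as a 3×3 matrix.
[[0.2914, -0.666, -0.6867], [0.8456, -0.1563, 0.5104], [-0.4473, -0.7294, 0.5176]]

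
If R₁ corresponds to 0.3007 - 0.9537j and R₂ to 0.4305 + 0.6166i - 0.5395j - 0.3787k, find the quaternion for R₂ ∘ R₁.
-0.3851 - 0.1758i - 0.5728j - 0.7019k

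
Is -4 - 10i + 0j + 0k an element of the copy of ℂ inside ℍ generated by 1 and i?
Yes. The quaternion -4 - 10i has j- and k-coefficients y = z = 0, so it lies in the complex subalgebra spanned by 1 and i.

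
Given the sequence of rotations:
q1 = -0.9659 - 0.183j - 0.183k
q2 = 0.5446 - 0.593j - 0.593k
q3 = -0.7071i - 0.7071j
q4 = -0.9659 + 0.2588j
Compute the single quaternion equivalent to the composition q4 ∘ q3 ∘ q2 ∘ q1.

q2 · q1 = -0.7431 + 0.4731j + 0.4731k
q3 · q2 · q1 = 0.3345 + 0.1909i + 0.86j - 0.3345k
q4 · q3 · q2 · q1 = -0.5457 - 0.271i - 0.7441j + 0.2737k
-0.5457 - 0.271i - 0.7441j + 0.2737k


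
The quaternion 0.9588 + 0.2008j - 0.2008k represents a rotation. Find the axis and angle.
axis = (0, √2/2, -√2/2), θ = 33°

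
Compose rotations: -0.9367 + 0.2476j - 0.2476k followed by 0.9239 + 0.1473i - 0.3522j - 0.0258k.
-0.7846 - 0.0444i + 0.5951j - 0.1681k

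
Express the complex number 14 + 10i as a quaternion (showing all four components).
14 + 10i + 0j + 0k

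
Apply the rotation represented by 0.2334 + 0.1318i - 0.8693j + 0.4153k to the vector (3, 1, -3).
(-2.103, 2.865, 2.524)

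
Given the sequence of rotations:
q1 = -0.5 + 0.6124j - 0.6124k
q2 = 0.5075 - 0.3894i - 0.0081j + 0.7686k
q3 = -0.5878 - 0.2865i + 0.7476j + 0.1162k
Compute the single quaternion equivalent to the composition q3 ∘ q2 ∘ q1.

q2 · q1 = 0.2219 - 0.271i + 0.0764j - 0.9336k
q3 · q2 · q1 = -0.1567 - 0.6111i - 0.178j + 0.7553k
-0.1567 - 0.6111i - 0.178j + 0.7553k


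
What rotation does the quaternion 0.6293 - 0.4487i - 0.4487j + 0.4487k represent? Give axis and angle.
axis = (-√3/3, -√3/3, √3/3), θ = 102°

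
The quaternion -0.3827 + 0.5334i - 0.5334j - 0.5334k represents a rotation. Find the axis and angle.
axis = (√3/3, -√3/3, -√3/3), θ = 5π/4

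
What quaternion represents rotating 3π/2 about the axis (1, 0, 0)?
-0.7071 + 0.7071i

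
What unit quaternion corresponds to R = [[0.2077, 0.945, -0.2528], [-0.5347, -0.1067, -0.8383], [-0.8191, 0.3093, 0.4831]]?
0.6293 + 0.4559i + 0.225j - 0.5878k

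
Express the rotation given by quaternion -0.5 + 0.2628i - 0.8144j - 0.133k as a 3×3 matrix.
[[-0.3619, -0.561, 0.7445], [-0.295, 0.8265, 0.4794], [-0.8843, -0.0462, -0.4646]]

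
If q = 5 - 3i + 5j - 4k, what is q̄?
5 + 3i - 5j + 4k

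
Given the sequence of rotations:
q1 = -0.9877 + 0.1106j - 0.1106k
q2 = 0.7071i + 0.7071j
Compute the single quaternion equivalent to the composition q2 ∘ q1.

q2 · q1 = -0.0782 - 0.7766i - 0.6202j + 0.0782k
-0.0782 - 0.7766i - 0.6202j + 0.0782k


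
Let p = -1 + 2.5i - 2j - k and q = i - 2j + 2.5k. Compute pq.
-4 - 8i - 5.25j - 5.5k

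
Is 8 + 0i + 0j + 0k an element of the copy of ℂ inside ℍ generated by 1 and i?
Yes. The quaternion 8 has j- and k-coefficients y = z = 0, so it lies in the complex subalgebra spanned by 1 and i.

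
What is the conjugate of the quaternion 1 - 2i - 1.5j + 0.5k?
1 + 2i + 1.5j - 0.5k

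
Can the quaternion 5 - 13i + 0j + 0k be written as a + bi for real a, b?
Yes. The quaternion 5 - 13i has j- and k-coefficients y = z = 0, so it lies in the complex subalgebra spanned by 1 and i.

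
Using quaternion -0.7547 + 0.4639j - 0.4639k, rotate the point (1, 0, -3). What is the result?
(2.24, 1.991, -1.009)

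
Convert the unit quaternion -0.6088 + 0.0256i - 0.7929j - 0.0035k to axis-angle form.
axis = (0.0323, -0.9995, -0.0044), θ = 255°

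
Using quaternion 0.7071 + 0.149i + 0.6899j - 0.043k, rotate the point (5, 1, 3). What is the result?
(3.377, 0.866, -4.78)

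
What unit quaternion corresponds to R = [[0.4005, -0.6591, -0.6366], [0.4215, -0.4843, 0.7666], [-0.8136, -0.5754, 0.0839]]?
0.5 - 0.671i + 0.0885j + 0.5403k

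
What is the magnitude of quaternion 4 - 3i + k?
√26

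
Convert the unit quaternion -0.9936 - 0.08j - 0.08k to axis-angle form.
axis = (0, -√2/2, -√2/2), θ = 347°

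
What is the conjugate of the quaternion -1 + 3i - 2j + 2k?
-1 - 3i + 2j - 2k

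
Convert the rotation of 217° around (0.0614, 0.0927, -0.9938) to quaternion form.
-0.3173 + 0.0582i + 0.0879j - 0.9424k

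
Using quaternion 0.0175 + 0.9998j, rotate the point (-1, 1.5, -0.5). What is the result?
(0.982, 1.5, 0.535)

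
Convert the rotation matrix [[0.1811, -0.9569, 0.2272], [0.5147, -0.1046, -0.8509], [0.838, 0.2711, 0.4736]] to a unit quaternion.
0.6225 + 0.4506i - 0.2453j + 0.591k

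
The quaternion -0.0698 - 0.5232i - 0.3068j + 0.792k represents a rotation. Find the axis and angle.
axis = (-0.5245, -0.3076, 0.7939), θ = 188°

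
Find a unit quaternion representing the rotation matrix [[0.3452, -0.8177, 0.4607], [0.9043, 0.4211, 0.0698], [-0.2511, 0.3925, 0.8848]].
0.8141 + 0.0991i + 0.2186j + 0.5288k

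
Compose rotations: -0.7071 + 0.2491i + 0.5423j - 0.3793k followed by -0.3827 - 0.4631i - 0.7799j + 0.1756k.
0.8755 + 0.4327i + 0.212j - 0.0359k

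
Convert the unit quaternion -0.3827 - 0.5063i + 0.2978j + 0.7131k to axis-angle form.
axis = (-0.548, 0.3223, 0.7719), θ = 5π/4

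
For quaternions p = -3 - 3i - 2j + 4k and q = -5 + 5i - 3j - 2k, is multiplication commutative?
No: pq = 32 + 16i + 33j + 5k ≠ 32 - 16i + 5j - 33k = qp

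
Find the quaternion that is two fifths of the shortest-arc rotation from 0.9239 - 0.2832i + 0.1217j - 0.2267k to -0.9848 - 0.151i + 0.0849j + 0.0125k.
0.9821 - 0.1124i + 0.04j - 0.1455k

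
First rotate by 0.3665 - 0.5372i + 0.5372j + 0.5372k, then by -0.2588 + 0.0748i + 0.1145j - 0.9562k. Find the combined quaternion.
0.3975 + 0.7416i + 0.3764j - 0.3878k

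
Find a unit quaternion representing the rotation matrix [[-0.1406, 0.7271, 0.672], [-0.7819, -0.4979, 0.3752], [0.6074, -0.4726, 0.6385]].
-0.5 + 0.4239i - 0.0323j + 0.7545k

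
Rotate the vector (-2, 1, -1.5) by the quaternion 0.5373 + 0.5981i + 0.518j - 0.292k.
(0.037, 0.92, 2.53)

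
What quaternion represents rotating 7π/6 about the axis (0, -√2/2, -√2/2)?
-0.2588 - 0.683j - 0.683k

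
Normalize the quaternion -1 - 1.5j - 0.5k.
-0.5345 - 0.8018j - 0.2673k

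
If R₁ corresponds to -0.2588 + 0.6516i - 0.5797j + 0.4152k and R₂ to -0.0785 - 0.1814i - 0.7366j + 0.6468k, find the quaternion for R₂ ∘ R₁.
-0.557 + 0.0649i + 0.7329j + 0.3851k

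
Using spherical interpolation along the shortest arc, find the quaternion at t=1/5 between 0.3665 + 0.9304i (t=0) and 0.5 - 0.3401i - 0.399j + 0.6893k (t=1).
0.1945 + 0.9541i + 0.1141j - 0.1972k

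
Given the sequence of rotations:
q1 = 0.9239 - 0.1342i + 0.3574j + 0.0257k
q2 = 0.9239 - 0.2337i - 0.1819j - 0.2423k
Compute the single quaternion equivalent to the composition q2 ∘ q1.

q2 · q1 = 0.8935 - 0.258i + 0.2007j - 0.3081k
0.8935 - 0.258i + 0.2007j - 0.3081k


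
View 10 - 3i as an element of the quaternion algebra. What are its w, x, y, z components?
10 - 3i + 0j + 0k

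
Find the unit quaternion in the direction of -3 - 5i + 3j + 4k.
-0.3906 - 0.6509i + 0.3906j + 0.5208k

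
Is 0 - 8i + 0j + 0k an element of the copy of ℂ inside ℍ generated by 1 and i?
Yes. The quaternion -8i has j- and k-coefficients y = z = 0, so it lies in the complex subalgebra spanned by 1 and i.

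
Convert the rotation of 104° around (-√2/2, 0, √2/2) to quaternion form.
0.6157 - 0.5572i + 0.5572k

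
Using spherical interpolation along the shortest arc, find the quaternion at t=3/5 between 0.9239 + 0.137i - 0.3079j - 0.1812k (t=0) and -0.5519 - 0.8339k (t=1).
0.8493 + 0.068i - 0.1528j + 0.5007k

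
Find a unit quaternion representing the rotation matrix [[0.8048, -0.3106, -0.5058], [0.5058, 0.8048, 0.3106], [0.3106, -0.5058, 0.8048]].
0.9239 - 0.2209i - 0.2209j + 0.2209k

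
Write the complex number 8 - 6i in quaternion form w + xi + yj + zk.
8 - 6i + 0j + 0k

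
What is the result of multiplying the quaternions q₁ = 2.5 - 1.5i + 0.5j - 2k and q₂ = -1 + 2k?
1.5 + 2.5i + 2.5j + 7k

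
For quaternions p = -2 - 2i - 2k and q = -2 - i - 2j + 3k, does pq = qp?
No: pq = 8 + 2i + 12j + 2k ≠ 8 + 10i - 4j - 6k = qp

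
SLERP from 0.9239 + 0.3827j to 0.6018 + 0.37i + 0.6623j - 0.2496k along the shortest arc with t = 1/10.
0.9065 + 0.0395i + 0.4196j - 0.0267k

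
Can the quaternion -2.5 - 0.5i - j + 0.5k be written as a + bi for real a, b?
No. The quaternion -2.5 - 0.5i - j + 0.5k has j-coefficient y = -1 and k-coefficient z = 0.5, not both zero, so it does not lie in the complex subalgebra spanned by 1 and i.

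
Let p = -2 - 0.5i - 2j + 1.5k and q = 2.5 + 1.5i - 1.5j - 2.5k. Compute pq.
-3.5 + 3i - j + 12.5k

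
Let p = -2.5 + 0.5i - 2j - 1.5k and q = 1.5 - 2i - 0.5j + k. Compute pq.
-2.25 + 3i + 0.75j - 9k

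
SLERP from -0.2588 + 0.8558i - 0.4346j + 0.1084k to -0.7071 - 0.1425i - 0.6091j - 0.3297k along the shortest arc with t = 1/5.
-0.4172 + 0.725i - 0.548j + 0.0096k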